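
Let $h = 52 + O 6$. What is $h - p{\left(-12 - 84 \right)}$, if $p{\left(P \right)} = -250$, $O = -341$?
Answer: $-1744$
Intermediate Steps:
$h = -1994$ ($h = 52 - 2046 = -1994$)
$h - p{\left(-12 - 84 \right)} = -1994 - -250 = -1994 + 250 = -1744$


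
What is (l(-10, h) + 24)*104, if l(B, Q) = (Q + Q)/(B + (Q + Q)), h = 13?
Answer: 2665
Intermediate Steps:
l(B, Q) = 2*Q/(B + 2*Q) (l(B, Q) = (2*Q)/(B + 2*Q) = 2*Q/(B + 2*Q))
(l(-10, h) + 24)*104 = (2*13/(-10 + 2*13) + 24)*104 = (2*13/(-10 + 26) + 24)*104 = (2*13/16 + 24)*104 = (2*13*(1/16) + 24)*104 = (13/8 + 24)*104 = (205/8)*104 = 2665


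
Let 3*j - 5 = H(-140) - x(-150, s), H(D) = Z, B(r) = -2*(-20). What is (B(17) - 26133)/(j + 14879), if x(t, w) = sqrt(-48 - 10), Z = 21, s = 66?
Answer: -3496174977/1994783627 - 78279*I*sqrt(58)/1994783627 ≈ -1.7527 - 0.00029886*I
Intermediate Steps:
B(r) = 40
H(D) = 21
x(t, w) = I*sqrt(58) (x(t, w) = sqrt(-58) = I*sqrt(58))
j = 26/3 - I*sqrt(58)/3 (j = 5/3 + (21 - I*sqrt(58))/3 = 5/3 + (7 - I*sqrt(58)/3) = 26/3 - I*sqrt(58)/3 ≈ 8.6667 - 2.5386*I)
(B(17) - 26133)/(j + 14879) = (40 - 26133)/((26/3 - I*sqrt(58)/3) + 14879) = -26093/(44663/3 - I*sqrt(58)/3)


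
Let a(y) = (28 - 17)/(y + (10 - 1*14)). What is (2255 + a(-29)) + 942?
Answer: 9590/3 ≈ 3196.7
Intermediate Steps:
a(y) = 11/(-4 + y) (a(y) = 11/(y + (10 - 14)) = 11/(y - 4) = 11/(-4 + y))
(2255 + a(-29)) + 942 = (2255 + 11/(-4 - 29)) + 942 = (2255 + 11/(-33)) + 942 = (2255 + 11*(-1/33)) + 942 = (2255 - 1/3) + 942 = 6764/3 + 942 = 9590/3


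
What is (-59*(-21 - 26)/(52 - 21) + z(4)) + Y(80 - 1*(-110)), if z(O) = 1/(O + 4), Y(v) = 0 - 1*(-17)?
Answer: 26431/248 ≈ 106.58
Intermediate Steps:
Y(v) = 17 (Y(v) = 0 + 17 = 17)
z(O) = 1/(4 + O)
(-59*(-21 - 26)/(52 - 21) + z(4)) + Y(80 - 1*(-110)) = (-59*(-21 - 26)/(52 - 21) + 1/(4 + 4)) + 17 = (-(-2773)/31 + 1/8) + 17 = (-(-2773)/31 + ⅛) + 17 = (-59*(-47/31) + ⅛) + 17 = (2773/31 + ⅛) + 17 = 22215/248 + 17 = 26431/248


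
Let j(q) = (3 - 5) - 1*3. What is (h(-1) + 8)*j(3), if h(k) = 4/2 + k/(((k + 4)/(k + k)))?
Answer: -160/3 ≈ -53.333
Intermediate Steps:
j(q) = -5 (j(q) = -2 - 3 = -5)
h(k) = 2 + 2*k²/(4 + k) (h(k) = 4*(½) + k/(((4 + k)/((2*k)))) = 2 + k/(((4 + k)*(1/(2*k)))) = 2 + k/(((4 + k)/(2*k))) = 2 + k*(2*k/(4 + k)) = 2 + 2*k²/(4 + k))
(h(-1) + 8)*j(3) = (2*(4 - 1 + (-1)²)/(4 - 1) + 8)*(-5) = (2*(4 - 1 + 1)/3 + 8)*(-5) = (2*(⅓)*4 + 8)*(-5) = (8/3 + 8)*(-5) = (32/3)*(-5) = -160/3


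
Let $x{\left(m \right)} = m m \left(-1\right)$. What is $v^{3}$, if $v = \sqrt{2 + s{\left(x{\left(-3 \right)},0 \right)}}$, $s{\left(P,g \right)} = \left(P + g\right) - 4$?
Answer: $- 11 i \sqrt{11} \approx - 36.483 i$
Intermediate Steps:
$x{\left(m \right)} = - m^{2}$ ($x{\left(m \right)} = m^{2} \left(-1\right) = - m^{2}$)
$s{\left(P,g \right)} = -4 + P + g$
$v = i \sqrt{11}$ ($v = \sqrt{2 - 13} = \sqrt{-11} = i \sqrt{11} \approx 3.3166 i$)
$v^{3} = \left(i \sqrt{11}\right)^{3} = - 11 i \sqrt{11}$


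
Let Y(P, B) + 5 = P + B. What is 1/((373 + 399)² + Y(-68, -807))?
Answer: 1/595104 ≈ 1.6804e-6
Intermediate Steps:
Y(P, B) = -5 + B + P (Y(P, B) = -5 + (P + B) = -5 + (B + P) = -5 + B + P)
1/((373 + 399)² + Y(-68, -807)) = 1/((373 + 399)² + (-5 - 807 - 68)) = 1/(772² - 880) = 1/(595984 - 880) = 1/595104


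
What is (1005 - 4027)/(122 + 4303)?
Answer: -3022/4425 ≈ -0.68294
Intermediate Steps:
(1005 - 4027)/(122 + 4303) = -3022/4425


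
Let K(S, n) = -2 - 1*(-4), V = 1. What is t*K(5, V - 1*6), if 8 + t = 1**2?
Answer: -14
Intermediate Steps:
t = -7 (t = -8 + 1**2 = -8 + 1 = -7)
K(S, n) = 2 (K(S, n) = -2 + 4 = 2)
t*K(5, V - 1*6) = -7*2 = -14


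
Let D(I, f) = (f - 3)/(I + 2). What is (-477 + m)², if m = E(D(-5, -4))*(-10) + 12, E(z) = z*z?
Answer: 21855625/81 ≈ 2.6982e+5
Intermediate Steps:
D(I, f) = (-3 + f)/(2 + I)
E(z) = z²
m = -382/9 (m = ((-3 - 4)/(2 - 5))²*(-10) + 12 = (-7/(-3))²*(-10) + 12 = (-⅓*(-7))²*(-10) + 12 = (7/3)²*(-10) + 12 = (49/9)*(-10) + 12 = -490/9 + 12 = -382/9 ≈ -42.444)
(-477 + m)² = (-477 - 382/9)² = (-4675/9)² = 21855625/81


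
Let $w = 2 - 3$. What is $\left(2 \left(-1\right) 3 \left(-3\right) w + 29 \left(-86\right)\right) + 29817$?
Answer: $27305$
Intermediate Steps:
$w = -1$
$\left(2 \left(-1\right) 3 \left(-3\right) w + 29 \left(-86\right)\right) + 29817 = \left(2 \left(-1\right) 3 \left(-3\right) \left(-1\right) + 29 \left(-86\right)\right) + 29817 = \left(- 2 \left(\left(-9\right) \left(-1\right)\right) - 2494\right) + 29817 = \left(\left(-2\right) 9 - 2494\right) + 29817 = \left(-18 - 2494\right) + 29817 = -2512 + 29817 = 27305$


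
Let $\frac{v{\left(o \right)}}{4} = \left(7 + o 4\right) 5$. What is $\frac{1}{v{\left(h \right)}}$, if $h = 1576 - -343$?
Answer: $\frac{1}{153660} \approx 6.5079 \cdot 10^{-6}$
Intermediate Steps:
$h = 1919$ ($h = 1576 + 343 = 1919$)
$v{\left(o \right)} = 140 + 80 o$ ($v{\left(o \right)} = 4 \left(7 + o 4\right) 5 = 4 \left(7 + 4 o\right) 5 = 4 \left(35 + 20 o\right) = 140 + 80 o$)
$\frac{1}{v{\left(h \right)}} = \frac{1}{140 + 80 \cdot 1919} = \frac{1}{140 + 153520} = \frac{1}{153660}$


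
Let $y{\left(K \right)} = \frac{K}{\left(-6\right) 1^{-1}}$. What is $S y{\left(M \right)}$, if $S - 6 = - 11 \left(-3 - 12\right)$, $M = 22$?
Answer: $-627$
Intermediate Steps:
$y{\left(K \right)} = - \frac{K}{6}$ ($y{\left(K \right)} = \frac{K}{\left(-6\right) 1} = \frac{K}{-6} = K \left(- \frac{1}{6}\right) = - \frac{K}{6}$)
$S = 171$ ($S = 6 - 11 \left(-3 - 12\right) = 6 - -165 = 6 + 165 = 171$)
$S y{\left(M \right)} = 171 \left(\left(- \frac{1}{6}\right) 22\right) = 171 \left(- \frac{11}{3}\right) = -627$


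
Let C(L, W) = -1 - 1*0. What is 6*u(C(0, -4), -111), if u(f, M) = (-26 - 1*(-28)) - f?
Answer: 18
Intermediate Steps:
C(L, W) = -1 (C(L, W) = -1 + 0 = -1)
u(f, M) = 2 - f (u(f, M) = (-26 + 28) - f = 2 - f)
6*u(C(0, -4), -111) = 6*(2 - 1*(-1)) = 6*(2 + 1) = 6*3 = 18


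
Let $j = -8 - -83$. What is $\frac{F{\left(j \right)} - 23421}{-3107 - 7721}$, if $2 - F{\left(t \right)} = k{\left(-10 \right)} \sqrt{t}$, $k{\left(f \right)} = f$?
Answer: $\frac{23419}{10828} - \frac{25 \sqrt{3}}{5414} \approx 2.1548$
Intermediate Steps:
$j = 75$ ($j = -8 + 83 = 75$)
$F{\left(t \right)} = 2 + 10 \sqrt{t}$ ($F{\left(t \right)} = 2 - - 10 \sqrt{t} = 2 + 10 \sqrt{t}$)
$\frac{F{\left(j \right)} - 23421}{-3107 - 7721} = \frac{\left(2 + 10 \sqrt{75}\right) - 23421}{-3107 - 7721} = \frac{\left(2 + 10 \cdot 5 \sqrt{3}\right) - 23421}{-10828} = \left(\left(2 + 50 \sqrt{3}\right) - 23421\right) \left(- \frac{1}{10828}\right) = \left(-23419 + 50 \sqrt{3}\right) \left(- \frac{1}{10828}\right) = \frac{23419}{10828} - \frac{25 \sqrt{3}}{5414}$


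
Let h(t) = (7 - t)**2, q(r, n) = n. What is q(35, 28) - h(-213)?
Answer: -48372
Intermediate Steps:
q(35, 28) - h(-213) = 28 - (-7 - 213)**2 = 28 - 1*(-220)**2 = 28 - 1*48400 = 28 - 48400 = -48372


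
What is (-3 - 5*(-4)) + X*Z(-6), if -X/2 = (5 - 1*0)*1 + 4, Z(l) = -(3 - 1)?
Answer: 53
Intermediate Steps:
Z(l) = -2 (Z(l) = -1*2 = -2)
X = -18 (X = -2*((5 - 1*0)*1 + 4) = -2*((5 + 0)*1 + 4) = -2*(5*1 + 4) = -2*(5 + 4) = -2*9 = -18)
(-3 - 5*(-4)) + X*Z(-6) = (-3 - 5*(-4)) - 18*(-2) = (-3 + 20) + 36 = 17 + 36 = 53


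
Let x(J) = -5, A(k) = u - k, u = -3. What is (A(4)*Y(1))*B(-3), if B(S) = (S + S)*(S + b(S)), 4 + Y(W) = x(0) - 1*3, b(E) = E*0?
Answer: 1512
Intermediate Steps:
A(k) = -3 - k
b(E) = 0
Y(W) = -12 (Y(W) = -4 + (-5 - 1*3) = -4 + (-5 - 3) = -4 - 8 = -12)
B(S) = 2*S**2 (B(S) = (S + S)*(S + 0) = (2*S)*S = 2*S**2)
(A(4)*Y(1))*B(-3) = ((-3 - 1*4)*(-12))*(2*(-3)**2) = ((-3 - 4)*(-12))*(2*9) = -7*(-12)*18 = 84*18 = 1512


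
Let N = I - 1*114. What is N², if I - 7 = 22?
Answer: 7225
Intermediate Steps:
I = 29 (I = 7 + 22 = 29)
N = -85 (N = 29 - 1*114 = 29 - 114 = -85)
N² = (-85)² = 7225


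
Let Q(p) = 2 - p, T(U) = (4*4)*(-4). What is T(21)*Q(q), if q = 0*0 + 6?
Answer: 256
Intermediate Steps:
T(U) = -64 (T(U) = 16*(-4) = -64)
q = 6 (q = 0 + 6 = 6)
T(21)*Q(q) = -64*(2 - 1*6) = -64*(2 - 6) = -64*(-4) = 256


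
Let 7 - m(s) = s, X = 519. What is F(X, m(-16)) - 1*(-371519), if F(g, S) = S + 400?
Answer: 371942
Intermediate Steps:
m(s) = 7 - s
F(g, S) = 400 + S
F(X, m(-16)) - 1*(-371519) = (400 + (7 - 1*(-16))) - 1*(-371519) = (400 + (7 + 16)) + 371519 = (400 + 23) + 371519 = 423 + 371519 = 371942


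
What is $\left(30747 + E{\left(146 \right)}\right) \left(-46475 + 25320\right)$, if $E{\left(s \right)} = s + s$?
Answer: $-656630045$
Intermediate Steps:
$E{\left(s \right)} = 2 s$
$\left(30747 + E{\left(146 \right)}\right) \left(-46475 + 25320\right) = \left(30747 + 2 \cdot 146\right) \left(-46475 + 25320\right) = \left(30747 + 292\right) \left(-21155\right) = 31039 \left(-21155\right) = -656630045$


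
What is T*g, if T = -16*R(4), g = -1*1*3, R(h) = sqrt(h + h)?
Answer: 96*sqrt(2) ≈ 135.76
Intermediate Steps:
R(h) = sqrt(2)*sqrt(h) (R(h) = sqrt(2*h) = sqrt(2)*sqrt(h))
g = -3 (g = -1*3 = -3)
T = -32*sqrt(2) (T = -16*sqrt(2)*sqrt(4) = -16*sqrt(2)*2 = -32*sqrt(2) ≈ -45.255)
T*g = -32*sqrt(2)*(-3) = 96*sqrt(2)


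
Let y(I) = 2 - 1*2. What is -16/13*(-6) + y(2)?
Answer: 96/13 ≈ 7.3846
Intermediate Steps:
y(I) = 0 (y(I) = 2 - 2 = 0)
-16/13*(-6) + y(2) = -16/13*(-6) + 0 = 96/13 + 0 = 96/13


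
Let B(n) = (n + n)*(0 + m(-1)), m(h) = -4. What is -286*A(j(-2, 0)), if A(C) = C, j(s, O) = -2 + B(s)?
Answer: -4004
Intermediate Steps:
B(n) = -8*n (B(n) = (n + n)*(0 - 4) = (2*n)*(-4) = -8*n)
j(s, O) = -2 - 8*s
-286*A(j(-2, 0)) = -286*(-2 - 8*(-2)) = -286*(-2 + 16) = -286*14 = -4004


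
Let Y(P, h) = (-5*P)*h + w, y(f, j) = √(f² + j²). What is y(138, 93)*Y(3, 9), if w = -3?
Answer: -414*√3077 ≈ -22965.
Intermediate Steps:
Y(P, h) = -3 - 5*P*h (Y(P, h) = (-5*P)*h - 3 = -5*P*h - 3 = -3 - 5*P*h)
y(138, 93)*Y(3, 9) = √(138² + 93²)*(-3 - 5*3*9) = √(19044 + 8649)*(-3 - 135) = √27693*(-138) = (3*√3077)*(-138) = -414*√3077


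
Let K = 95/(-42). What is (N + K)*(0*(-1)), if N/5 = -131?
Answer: 0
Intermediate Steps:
K = -95/42 (K = 95*(-1/42) = -95/42 ≈ -2.2619)
N = -655 (N = 5*(-131) = -655)
(N + K)*(0*(-1)) = (-655 - 95/42)*(0*(-1)) = -27605/42*0 = 0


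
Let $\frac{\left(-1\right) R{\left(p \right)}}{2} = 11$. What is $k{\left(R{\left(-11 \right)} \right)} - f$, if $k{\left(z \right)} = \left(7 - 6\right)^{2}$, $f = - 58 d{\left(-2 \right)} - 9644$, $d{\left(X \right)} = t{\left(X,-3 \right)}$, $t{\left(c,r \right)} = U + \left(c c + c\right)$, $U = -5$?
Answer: $9471$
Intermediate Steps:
$R{\left(p \right)} = -22$ ($R{\left(p \right)} = \left(-2\right) 11 = -22$)
$t{\left(c,r \right)} = -5 + c + c^{2}$ ($t{\left(c,r \right)} = -5 + \left(c c + c\right) = -5 + \left(c^{2} + c\right) = -5 + \left(c + c^{2}\right) = -5 + c + c^{2}$)
$d{\left(X \right)} = -5 + X + X^{2}$
$f = -9470$ ($f = - 58 \left(-5 - 2 + \left(-2\right)^{2}\right) - 9644 = - 58 \left(-5 - 2 + 4\right) - 9644 = \left(-58\right) \left(-3\right) - 9644 = 174 - 9644 = -9470$)
$k{\left(z \right)} = 1$ ($k{\left(z \right)} = 1^{2} = 1$)
$k{\left(R{\left(-11 \right)} \right)} - f = 1 - -9470 = 1 + 9470 = 9471$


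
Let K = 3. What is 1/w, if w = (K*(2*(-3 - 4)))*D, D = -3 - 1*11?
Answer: 1/588 ≈ 0.0017007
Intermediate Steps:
D = -14 (D = -3 - 11 = -14)
w = 588 (w = (3*(2*(-3 - 4)))*(-14) = (3*(2*(-7)))*(-14) = (3*(-14))*(-14) = -42*(-14) = 588)
1/w = 1/588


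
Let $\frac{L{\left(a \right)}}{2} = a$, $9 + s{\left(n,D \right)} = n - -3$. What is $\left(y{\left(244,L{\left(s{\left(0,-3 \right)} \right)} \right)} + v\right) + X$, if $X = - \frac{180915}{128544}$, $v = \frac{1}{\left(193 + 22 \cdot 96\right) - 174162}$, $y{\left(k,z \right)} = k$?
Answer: $\frac{1786385932351}{7363728736} \approx 242.59$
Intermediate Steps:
$s{\left(n,D \right)} = -6 + n$ ($s{\left(n,D \right)} = -9 + \left(n - -3\right) = -9 + \left(n + 3\right) = -9 + \left(3 + n\right) = -6 + n$)
$L{\left(a \right)} = 2 a$
$v = - \frac{1}{171857}$ ($v = \frac{1}{\left(193 + 2112\right) - 174162} = \frac{1}{2305 - 174162} = \frac{1}{-171857} = - \frac{1}{171857} \approx -5.8188 \cdot 10^{-6}$)
$X = - \frac{60305}{42848}$ ($X = \left(-180915\right) \frac{1}{128544} = - \frac{60305}{42848} \approx -1.4074$)
$\left(y{\left(244,L{\left(s{\left(0,-3 \right)} \right)} \right)} + v\right) + X = \left(244 - \frac{1}{171857}\right) - \frac{60305}{42848} = \frac{41933107}{171857} - \frac{60305}{42848} = \frac{1786385932351}{7363728736}$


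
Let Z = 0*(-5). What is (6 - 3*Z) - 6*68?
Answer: -402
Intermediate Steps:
Z = 0
(6 - 3*Z) - 6*68 = (6 - 3*0) - 6*68 = (6 + 0) - 408 = 6 - 408 = -402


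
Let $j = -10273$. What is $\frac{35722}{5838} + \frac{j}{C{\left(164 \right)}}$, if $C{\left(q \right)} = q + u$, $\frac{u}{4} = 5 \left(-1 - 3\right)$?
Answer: $- \frac{1356503}{11676} \approx -116.18$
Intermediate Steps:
$u = -80$ ($u = 4 \cdot 5 \left(-1 - 3\right) = 4 \cdot 5 \left(-4\right) = 4 \left(-20\right) = -80$)
$C{\left(q \right)} = -80 + q$ ($C{\left(q \right)} = q - 80 = -80 + q$)
$\frac{35722}{5838} + \frac{j}{C{\left(164 \right)}} = \frac{35722}{5838} - \frac{10273}{-80 + 164} = 35722 \cdot \frac{1}{5838} - \frac{10273}{84} = \frac{17861}{2919} - \frac{10273}{84} = - \frac{1356503}{11676}$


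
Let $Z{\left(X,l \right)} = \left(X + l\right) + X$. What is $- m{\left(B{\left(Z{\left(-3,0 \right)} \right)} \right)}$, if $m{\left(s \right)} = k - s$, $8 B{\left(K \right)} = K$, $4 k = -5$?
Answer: $\frac{1}{2} \approx 0.5$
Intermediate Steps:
$k = - \frac{5}{4}$ ($k = \frac{1}{4} \left(-5\right) = - \frac{5}{4} \approx -1.25$)
$Z{\left(X,l \right)} = l + 2 X$
$B{\left(K \right)} = \frac{K}{8}$
$m{\left(s \right)} = - \frac{5}{4} - s$
$- m{\left(B{\left(Z{\left(-3,0 \right)} \right)} \right)} = - (- \frac{5}{4} - \frac{0 + 2 \left(-3\right)}{8}) = - (- \frac{5}{4} - \frac{0 - 6}{8}) = - (- \frac{5}{4} - \frac{1}{8} \left(-6\right)) = - (- \frac{5}{4} - - \frac{3}{4}) = - (- \frac{5}{4} + \frac{3}{4}) = \left(-1\right) \left(- \frac{1}{2}\right) = \frac{1}{2}$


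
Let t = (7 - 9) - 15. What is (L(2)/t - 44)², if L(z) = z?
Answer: 562500/289 ≈ 1946.4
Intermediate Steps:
t = -17 (t = -2 - 15 = -17)
(L(2)/t - 44)² = (2/(-17) - 44)² = (2*(-1/17) - 44)² = (-2/17 - 44)² = (-750/17)² = 562500/289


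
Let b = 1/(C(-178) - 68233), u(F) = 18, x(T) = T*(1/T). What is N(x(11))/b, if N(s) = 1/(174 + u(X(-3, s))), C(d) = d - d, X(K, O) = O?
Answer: -68233/192 ≈ -355.38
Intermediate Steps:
x(T) = 1 (x(T) = T/T = 1)
C(d) = 0
b = -1/68233 (b = 1/(0 - 68233) = 1/(-68233) = -1/68233 ≈ -1.4656e-5)
N(s) = 1/192 (N(s) = 1/(174 + 18) = 1/192)
N(x(11))/b = 1/(192*(-1/68233)) = (1/192)*(-68233) = -68233/192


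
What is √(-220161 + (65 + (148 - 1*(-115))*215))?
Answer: I*√163551 ≈ 404.41*I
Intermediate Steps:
√(-220161 + (65 + (148 - 1*(-115))*215)) = √(-220161 + (65 + (148 + 115)*215)) = √(-220161 + (65 + 263*215)) = √(-220161 + (65 + 56545)) = √(-220161 + 56610) = √(-163551) = I*√163551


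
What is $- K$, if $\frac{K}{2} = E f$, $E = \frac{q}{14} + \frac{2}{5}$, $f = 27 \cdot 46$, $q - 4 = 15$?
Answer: $- \frac{152766}{35} \approx -4364.7$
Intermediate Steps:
$q = 19$ ($q = 4 + 15 = 19$)
$f = 1242$
$E = \frac{123}{70}$ ($E = \frac{19}{14} + \frac{2}{5} = \frac{123}{70} \approx 1.7571$)
$K = \frac{152766}{35}$ ($K = 2 \cdot \frac{123}{70} \cdot 1242 = 2 \cdot \frac{76383}{35} = \frac{152766}{35} \approx 4364.7$)
$- K = \left(-1\right) \frac{152766}{35} = - \frac{152766}{35}$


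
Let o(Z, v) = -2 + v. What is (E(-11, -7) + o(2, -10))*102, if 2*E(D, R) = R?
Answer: -1581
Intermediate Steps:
E(D, R) = R/2
(E(-11, -7) + o(2, -10))*102 = ((½)*(-7) + (-2 - 10))*102 = (-7/2 - 12)*102 = -31/2*102 = -1581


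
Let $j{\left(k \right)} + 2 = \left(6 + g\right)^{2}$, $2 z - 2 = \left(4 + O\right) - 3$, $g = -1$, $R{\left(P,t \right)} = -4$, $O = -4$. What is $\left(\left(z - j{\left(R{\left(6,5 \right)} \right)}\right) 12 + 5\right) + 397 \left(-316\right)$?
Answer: $-125729$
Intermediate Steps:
$z = - \frac{1}{2}$ ($z = 1 + \frac{\left(4 - 4\right) - 3}{2} = 1 + \frac{0 - 3}{2} = 1 + \frac{1}{2} \left(-3\right) = 1 - \frac{3}{2} = - \frac{1}{2} \approx -0.5$)
$j{\left(k \right)} = 23$ ($j{\left(k \right)} = -2 + \left(6 - 1\right)^{2} = -2 + 5^{2} = -2 + 25 = 23$)
$\left(\left(z - j{\left(R{\left(6,5 \right)} \right)}\right) 12 + 5\right) + 397 \left(-316\right) = \left(\left(- \frac{1}{2} - 23\right) 12 + 5\right) + 397 \left(-316\right) = \left(\left(- \frac{1}{2} - 23\right) 12 + 5\right) - 125452 = \left(\left(- \frac{47}{2}\right) 12 + 5\right) - 125452 = \left(-282 + 5\right) - 125452 = -277 - 125452 = -125729$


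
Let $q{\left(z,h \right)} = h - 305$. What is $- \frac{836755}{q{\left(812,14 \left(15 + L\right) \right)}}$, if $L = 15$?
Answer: $- \frac{167351}{23} \approx -7276.1$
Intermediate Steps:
$q{\left(z,h \right)} = -305 + h$ ($q{\left(z,h \right)} = h - 305 = -305 + h$)
$- \frac{836755}{q{\left(812,14 \left(15 + L\right) \right)}} = - \frac{836755}{-305 + 14 \left(15 + 15\right)} = - \frac{836755}{-305 + 14 \cdot 30} = - \frac{836755}{-305 + 420} = - \frac{836755}{115} = \left(-836755\right) \frac{1}{115} = - \frac{167351}{23}$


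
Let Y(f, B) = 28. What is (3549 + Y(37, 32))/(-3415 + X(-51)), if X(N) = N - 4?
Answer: -3577/3470 ≈ -1.0308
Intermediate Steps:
X(N) = -4 + N
(3549 + Y(37, 32))/(-3415 + X(-51)) = (3549 + 28)/(-3415 + (-4 - 51)) = 3577/(-3415 - 55) = 3577/(-3470) = 3577*(-1/3470) = -3577/3470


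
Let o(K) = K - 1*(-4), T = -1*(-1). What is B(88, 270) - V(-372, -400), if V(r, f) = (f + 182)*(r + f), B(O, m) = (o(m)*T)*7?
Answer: -166378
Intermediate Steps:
T = 1
o(K) = 4 + K (o(K) = K + 4 = 4 + K)
B(O, m) = 28 + 7*m (B(O, m) = ((4 + m)*1)*7 = (4 + m)*7 = 28 + 7*m)
V(r, f) = (182 + f)*(f + r)
B(88, 270) - V(-372, -400) = (28 + 7*270) - ((-400)² + 182*(-400) + 182*(-372) - 400*(-372)) = (28 + 1890) - (160000 - 72800 - 67704 + 148800) = 1918 - 1*168296 = 1918 - 168296 = -166378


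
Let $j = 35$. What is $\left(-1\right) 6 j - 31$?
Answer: $-241$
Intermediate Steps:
$\left(-1\right) 6 j - 31 = \left(-1\right) 6 \cdot 35 - 31 = \left(-6\right) 35 - 31 = -210 - 31 = -241$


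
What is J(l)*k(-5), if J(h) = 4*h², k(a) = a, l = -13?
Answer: -3380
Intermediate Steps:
J(l)*k(-5) = (4*(-13)²)*(-5) = (4*169)*(-5) = 676*(-5) = -3380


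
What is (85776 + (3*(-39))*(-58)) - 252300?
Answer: -159738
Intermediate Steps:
(85776 + (3*(-39))*(-58)) - 252300 = (85776 - 117*(-58)) - 252300 = (85776 + 6786) - 252300 = 92562 - 252300 = -159738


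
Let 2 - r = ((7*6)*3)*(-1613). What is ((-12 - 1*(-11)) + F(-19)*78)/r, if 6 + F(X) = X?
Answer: -1951/203240 ≈ -0.0095995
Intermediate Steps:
F(X) = -6 + X
r = 203240 (r = 2 - (7*6)*3*(-1613) = 2 - 42*3*(-1613) = 2 - 126*(-1613) = 2 - 1*(-203238) = 2 + 203238 = 203240)
((-12 - 1*(-11)) + F(-19)*78)/r = ((-12 - 1*(-11)) + (-6 - 19)*78)/203240 = ((-12 + 11) - 25*78)*(1/203240) = (-1 - 1950)*(1/203240) = -1951*1/203240 = -1951/203240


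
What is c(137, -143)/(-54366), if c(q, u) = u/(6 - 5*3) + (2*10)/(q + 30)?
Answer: -24061/81712098 ≈ -0.00029446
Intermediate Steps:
c(q, u) = 20/(30 + q) - u/9 (c(q, u) = u/(6 - 15) + 20/(30 + q) = u/(-9) + 20/(30 + q) = u*(-⅑) + 20/(30 + q) = -u/9 + 20/(30 + q) = 20/(30 + q) - u/9)
c(137, -143)/(-54366) = ((180 - 30*(-143) - 1*137*(-143))/(9*(30 + 137)))/(-54366) = ((⅑)*(180 + 4290 + 19591)/167)*(-1/54366) = ((⅑)*(1/167)*24061)*(-1/54366) = (24061/1503)*(-1/54366) = -24061/81712098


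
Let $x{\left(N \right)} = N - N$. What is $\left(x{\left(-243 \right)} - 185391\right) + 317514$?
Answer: $132123$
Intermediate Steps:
$x{\left(N \right)} = 0$
$\left(x{\left(-243 \right)} - 185391\right) + 317514 = \left(0 - 185391\right) + 317514 = -185391 + 317514 = 132123$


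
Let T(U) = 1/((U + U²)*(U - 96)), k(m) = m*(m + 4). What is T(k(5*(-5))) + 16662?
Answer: 1973919647701/118468350 ≈ 16662.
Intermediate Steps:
k(m) = m*(4 + m)
T(U) = 1/((-96 + U)*(U + U²)) (T(U) = 1/((U + U²)*(-96 + U)) = 1/((-96 + U)*(U + U²)))
T(k(5*(-5))) + 16662 = 1/((((5*(-5))*(4 + 5*(-5))))*(-96 + ((5*(-5))*(4 + 5*(-5)))² - 95*5*(-5)*(4 + 5*(-5)))) + 16662 = 1/(((-25*(4 - 25)))*(-96 + (-25*(4 - 25))² - (-2375)*(4 - 25))) + 16662 = 1/(((-25*(-21)))*(-96 + (-25*(-21))² - (-2375)*(-21))) + 16662 = 1/(525*(-96 + 525² - 95*525)) + 16662 = 1/(525*(-96 + 275625 - 49875)) + 16662 = (1/525)/225654 + 16662 = (1/525)*(1/225654) + 16662 = 1/118468350 + 16662 = 1973919647701/118468350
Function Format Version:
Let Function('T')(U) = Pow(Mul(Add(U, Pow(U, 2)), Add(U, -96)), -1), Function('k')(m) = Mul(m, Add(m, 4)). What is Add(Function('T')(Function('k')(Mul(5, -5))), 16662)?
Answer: Rational(1973919647701, 118468350) ≈ 16662.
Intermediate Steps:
Function('k')(m) = Mul(m, Add(4, m))
Function('T')(U) = Mul(Pow(Add(-96, U), -1), Pow(Add(U, Pow(U, 2)), -1)) (Function('T')(U) = Pow(Mul(Add(U, Pow(U, 2)), Add(-96, U)), -1) = Pow(Mul(Add(-96, U), Add(U, Pow(U, 2))), -1) = Mul(Pow(Add(-96, U), -1), Pow(Add(U, Pow(U, 2)), -1)))
Add(Function('T')(Function('k')(Mul(5, -5))), 16662) = Add(Mul(Pow(Mul(Mul(5, -5), Add(4, Mul(5, -5))), -1), Pow(Add(-96, Pow(Mul(Mul(5, -5), Add(4, Mul(5, -5))), 2), Mul(-95, Mul(Mul(5, -5), Add(4, Mul(5, -5))))), -1)), 16662) = Add(Mul(Pow(Mul(-25, Add(4, -25)), -1), Pow(Add(-96, Pow(Mul(-25, Add(4, -25)), 2), Mul(-95, Mul(-25, Add(4, -25)))), -1)), 16662) = Add(Mul(Pow(Mul(-25, -21), -1), Pow(Add(-96, Pow(Mul(-25, -21), 2), Mul(-95, Mul(-25, -21))), -1)), 16662) = Add(Mul(Pow(525, -1), Pow(Add(-96, Pow(525, 2), Mul(-95, 525)), -1)), 16662) = Add(Mul(Rational(1, 525), Pow(Add(-96, 275625, -49875), -1)), 16662) = Add(Mul(Rational(1, 525), Pow(225654, -1)), 16662) = Add(Mul(Rational(1, 525), Rational(1, 225654)), 16662) = Add(Rational(1, 118468350), 16662) = Rational(1973919647701, 118468350)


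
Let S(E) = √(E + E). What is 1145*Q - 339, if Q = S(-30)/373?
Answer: -339 + 2290*I*√15/373 ≈ -339.0 + 23.778*I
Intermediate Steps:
S(E) = √2*√E (S(E) = √(2*E) = √2*√E)
Q = 2*I*√15/373 (Q = (√2*√(-30))/373 = (√2*(I*√30))*(1/373) = (2*I*√15)*(1/373) = 2*I*√15/373 ≈ 0.020767*I)
1145*Q - 339 = 1145*(2*I*√15/373) - 339 = 2290*I*√15/373 - 339 = -339 + 2290*I*√15/373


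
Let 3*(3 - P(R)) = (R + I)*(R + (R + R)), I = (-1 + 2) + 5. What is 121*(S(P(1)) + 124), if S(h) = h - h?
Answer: 15004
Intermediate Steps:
I = 6 (I = 1 + 5 = 6)
P(R) = 3 - R*(6 + R) (P(R) = 3 - (R + 6)*(R + (R + R))/3 = 3 - (6 + R)*(R + 2*R)/3 = 3 - (6 + R)*3*R/3 = 3 - R*(6 + R))
S(h) = 0
121*(S(P(1)) + 124) = 121*(0 + 124) = 121*124 = 15004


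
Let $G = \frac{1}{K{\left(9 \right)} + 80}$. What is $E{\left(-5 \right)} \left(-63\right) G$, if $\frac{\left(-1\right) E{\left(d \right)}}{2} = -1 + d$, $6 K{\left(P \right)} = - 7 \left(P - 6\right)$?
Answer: $- \frac{168}{17} \approx -9.8824$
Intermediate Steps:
$K{\left(P \right)} = 7 - \frac{7 P}{6}$ ($K{\left(P \right)} = \frac{\left(-7\right) \left(P - 6\right)}{6} = \frac{\left(-7\right) \left(-6 + P\right)}{6} = \frac{42 - 7 P}{6} = 7 - \frac{7 P}{6}$)
$G = \frac{2}{153}$ ($G = \frac{1}{\left(7 - \frac{21}{2}\right) + 80} = \frac{1}{- \frac{7}{2} + 80} = \frac{1}{\frac{153}{2}} = \frac{2}{153} \approx 0.013072$)
$E{\left(d \right)} = 2 - 2 d$ ($E{\left(d \right)} = - 2 \left(-1 + d\right) = 2 - 2 d$)
$E{\left(-5 \right)} \left(-63\right) G = \left(2 - -10\right) \left(-63\right) \frac{2}{153} = \left(2 + 10\right) \left(-63\right) \frac{2}{153} = 12 \left(-63\right) \frac{2}{153} = \left(-756\right) \frac{2}{153} = - \frac{168}{17}$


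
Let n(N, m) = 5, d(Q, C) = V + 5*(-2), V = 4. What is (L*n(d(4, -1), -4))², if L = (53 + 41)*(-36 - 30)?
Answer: 962240400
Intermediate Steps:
L = -6204 (L = 94*(-66) = -6204)
d(Q, C) = -6 (d(Q, C) = 4 + 5*(-2) = 4 - 10 = -6)
(L*n(d(4, -1), -4))² = (-6204*5)² = (-31020)² = 962240400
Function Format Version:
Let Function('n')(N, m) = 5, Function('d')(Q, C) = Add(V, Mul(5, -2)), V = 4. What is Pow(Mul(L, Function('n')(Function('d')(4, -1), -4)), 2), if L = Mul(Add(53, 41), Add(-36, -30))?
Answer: 962240400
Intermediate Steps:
L = -6204 (L = Mul(94, -66) = -6204)
Function('d')(Q, C) = -6 (Function('d')(Q, C) = Add(4, Mul(5, -2)) = Add(4, -10) = -6)
Pow(Mul(L, Function('n')(Function('d')(4, -1), -4)), 2) = Pow(Mul(-6204, 5), 2) = Pow(-31020, 2) = 962240400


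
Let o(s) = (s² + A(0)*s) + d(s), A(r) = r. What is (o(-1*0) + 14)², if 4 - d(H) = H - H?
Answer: 324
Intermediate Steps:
d(H) = 4 (d(H) = 4 - (H - H) = 4 - 1*0 = 4 + 0 = 4)
o(s) = 4 + s² (o(s) = (s² + 0*s) + 4 = (s² + 0) + 4 = s² + 4 = 4 + s²)
(o(-1*0) + 14)² = ((4 + (-1*0)²) + 14)² = ((4 + 0²) + 14)² = ((4 + 0) + 14)² = (4 + 14)² = 18² = 324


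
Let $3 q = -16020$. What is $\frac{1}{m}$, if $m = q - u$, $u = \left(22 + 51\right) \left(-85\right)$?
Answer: $\frac{1}{865} \approx 0.0011561$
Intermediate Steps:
$q = -5340$ ($q = \frac{1}{3} \left(-16020\right) = -5340$)
$u = -6205$ ($u = 73 \left(-85\right) = -6205$)
$m = 865$ ($m = -5340 - -6205 = -5340 + 6205 = 865$)
$\frac{1}{m} = \frac{1}{865}$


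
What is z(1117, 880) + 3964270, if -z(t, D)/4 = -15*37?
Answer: 3966490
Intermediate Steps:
z(t, D) = 2220 (z(t, D) = -(-60)*37 = -4*(-555) = 2220)
z(1117, 880) + 3964270 = 2220 + 3964270 = 3966490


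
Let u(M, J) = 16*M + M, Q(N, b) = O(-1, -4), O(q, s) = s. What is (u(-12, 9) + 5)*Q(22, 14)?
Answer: 796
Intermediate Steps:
Q(N, b) = -4
u(M, J) = 17*M
(u(-12, 9) + 5)*Q(22, 14) = (17*(-12) + 5)*(-4) = (-204 + 5)*(-4) = -199*(-4) = 796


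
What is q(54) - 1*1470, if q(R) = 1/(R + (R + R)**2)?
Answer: -17225459/11718 ≈ -1470.0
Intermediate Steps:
q(R) = 1/(R + 4*R**2) (q(R) = 1/(R + (2*R)**2) = 1/(R + 4*R**2))
q(54) - 1*1470 = 1/(54*(1 + 4*54)) - 1*1470 = 1/(54*(1 + 216)) - 1470 = (1/54)/217 - 1470 = (1/54)*(1/217) - 1470 = 1/11718 - 1470 = -17225459/11718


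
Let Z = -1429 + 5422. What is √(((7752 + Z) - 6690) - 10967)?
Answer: 2*I*√1478 ≈ 76.89*I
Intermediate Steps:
Z = 3993
√(((7752 + Z) - 6690) - 10967) = √(((7752 + 3993) - 6690) - 10967) = √((11745 - 6690) - 10967) = √(5055 - 10967) = √(-5912) = 2*I*√1478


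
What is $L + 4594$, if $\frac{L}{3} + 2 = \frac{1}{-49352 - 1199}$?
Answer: $\frac{231927985}{50551} \approx 4588.0$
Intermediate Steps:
$L = - \frac{303309}{50551}$ ($L = -6 + \frac{3}{-49352 - 1199} = -6 + \frac{3}{-50551} = -6 + 3 \left(- \frac{1}{50551}\right) = -6 - \frac{3}{50551} = - \frac{303309}{50551} \approx -6.0001$)
$L + 4594 = - \frac{303309}{50551} + 4594 = \frac{231927985}{50551}$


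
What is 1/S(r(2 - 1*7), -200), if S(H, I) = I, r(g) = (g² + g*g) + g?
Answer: -1/200 ≈ -0.0050000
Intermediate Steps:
r(g) = g + 2*g² (r(g) = (g² + g²) + g = 2*g² + g = g + 2*g²)
1/S(r(2 - 1*7), -200) = 1/(-200) = -1/200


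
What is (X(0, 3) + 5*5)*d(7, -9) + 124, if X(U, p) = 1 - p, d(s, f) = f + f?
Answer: -290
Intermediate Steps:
d(s, f) = 2*f
(X(0, 3) + 5*5)*d(7, -9) + 124 = ((1 - 1*3) + 5*5)*(2*(-9)) + 124 = ((1 - 3) + 25)*(-18) + 124 = (-2 + 25)*(-18) + 124 = 23*(-18) + 124 = -414 + 124 = -290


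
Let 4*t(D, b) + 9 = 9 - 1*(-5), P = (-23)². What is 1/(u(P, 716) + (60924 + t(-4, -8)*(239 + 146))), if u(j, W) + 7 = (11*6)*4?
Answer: 4/246649 ≈ 1.6217e-5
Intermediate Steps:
P = 529
t(D, b) = 5/4 (t(D, b) = -9/4 + (9 - 1*(-5))/4 = -9/4 + (9 + 5)/4 = -9/4 + (¼)*14 = -9/4 + 7/2 = 5/4)
u(j, W) = 257 (u(j, W) = -7 + (11*6)*4 = -7 + 66*4 = -7 + 264 = 257)
1/(u(P, 716) + (60924 + t(-4, -8)*(239 + 146))) = 1/(257 + (60924 + 5*(239 + 146)/4)) = 1/(257 + (60924 + (5/4)*385)) = 1/(257 + (60924 + 1925/4)) = 1/(257 + 245621/4) = 1/(246649/4) = 4/246649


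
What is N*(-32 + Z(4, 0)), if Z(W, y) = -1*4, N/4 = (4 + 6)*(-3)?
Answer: 4320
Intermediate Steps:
N = -120 (N = 4*((4 + 6)*(-3)) = 4*(10*(-3)) = 4*(-30) = -120)
Z(W, y) = -4
N*(-32 + Z(4, 0)) = -120*(-32 - 4) = -120*(-36) = 4320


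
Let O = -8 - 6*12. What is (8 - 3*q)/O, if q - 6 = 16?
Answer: 29/40 ≈ 0.72500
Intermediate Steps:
q = 22 (q = 6 + 16 = 22)
O = -80 (O = -8 - 72 = -80)
(8 - 3*q)/O = (8 - 3*22)/(-80) = (8 - 66)*(-1/80) = -58*(-1/80) = 29/40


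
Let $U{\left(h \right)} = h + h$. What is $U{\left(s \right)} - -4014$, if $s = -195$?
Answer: $3624$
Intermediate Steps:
$U{\left(h \right)} = 2 h$
$U{\left(s \right)} - -4014 = 2 \left(-195\right) - -4014 = -390 + 4014 = 3624$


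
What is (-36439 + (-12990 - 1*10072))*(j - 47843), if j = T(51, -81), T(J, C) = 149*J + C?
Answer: 2399377825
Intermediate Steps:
T(J, C) = C + 149*J
j = 7518 (j = -81 + 149*51 = -81 + 7599 = 7518)
(-36439 + (-12990 - 1*10072))*(j - 47843) = (-36439 + (-12990 - 1*10072))*(7518 - 47843) = (-36439 + (-12990 - 10072))*(-40325) = (-36439 - 23062)*(-40325) = -59501*(-40325) = 2399377825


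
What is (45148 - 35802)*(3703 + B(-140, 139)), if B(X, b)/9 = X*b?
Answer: -1602250202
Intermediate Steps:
B(X, b) = 9*X*b (B(X, b) = 9*(X*b) = 9*X*b)
(45148 - 35802)*(3703 + B(-140, 139)) = (45148 - 35802)*(3703 + 9*(-140)*139) = 9346*(3703 - 175140) = 9346*(-171437) = -1602250202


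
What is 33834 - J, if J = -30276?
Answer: 64110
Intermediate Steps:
33834 - J = 33834 - 1*(-30276) = 33834 + 30276 = 64110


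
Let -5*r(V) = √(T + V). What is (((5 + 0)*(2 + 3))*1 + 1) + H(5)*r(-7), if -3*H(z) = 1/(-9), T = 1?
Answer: 26 - I*√6/135 ≈ 26.0 - 0.018144*I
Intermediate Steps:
H(z) = 1/27 (H(z) = -1/(3*(-9)) = -(-1)/(3*9) = -⅓*(-⅑) = 1/27)
r(V) = -√(1 + V)/5
(((5 + 0)*(2 + 3))*1 + 1) + H(5)*r(-7) = (((5 + 0)*(2 + 3))*1 + 1) + (-√(1 - 7)/5)/27 = ((5*5)*1 + 1) + (-I*√6/5)/27 = (25*1 + 1) + (-I*√6/5)/27 = (25 + 1) + (-I*√6/5)/27 = 26 - I*√6/135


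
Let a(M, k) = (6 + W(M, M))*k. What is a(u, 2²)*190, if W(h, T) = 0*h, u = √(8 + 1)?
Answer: 4560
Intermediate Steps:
u = 3 (u = √9 = 3)
W(h, T) = 0
a(M, k) = 6*k (a(M, k) = (6 + 0)*k = 6*k)
a(u, 2²)*190 = (6*2²)*190 = (6*4)*190 = 24*190 = 4560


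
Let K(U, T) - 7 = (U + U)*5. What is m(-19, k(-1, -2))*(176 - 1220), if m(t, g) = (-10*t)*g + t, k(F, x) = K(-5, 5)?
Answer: 8549316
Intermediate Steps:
K(U, T) = 7 + 10*U (K(U, T) = 7 + (U + U)*5 = 7 + (2*U)*5 = 7 + 10*U)
k(F, x) = -43 (k(F, x) = 7 + 10*(-5) = 7 - 50 = -43)
m(t, g) = t - 10*g*t (m(t, g) = -10*g*t + t = t - 10*g*t)
m(-19, k(-1, -2))*(176 - 1220) = (-19*(1 - 10*(-43)))*(176 - 1220) = -19*(1 + 430)*(-1044) = -19*431*(-1044) = -8189*(-1044) = 8549316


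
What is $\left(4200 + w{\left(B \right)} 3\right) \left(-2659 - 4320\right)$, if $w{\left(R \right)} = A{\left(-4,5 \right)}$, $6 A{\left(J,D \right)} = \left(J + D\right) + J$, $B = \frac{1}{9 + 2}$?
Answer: $- \frac{58602663}{2} \approx -2.9301 \cdot 10^{7}$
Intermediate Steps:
$B = \frac{1}{11} \approx 0.090909$
$A{\left(J,D \right)} = \frac{J}{3} + \frac{D}{6}$ ($A{\left(J,D \right)} = \frac{\left(J + D\right) + J}{6} = \frac{\left(D + J\right) + J}{6} = \frac{D + 2 J}{6} = \frac{J}{3} + \frac{D}{6}$)
$w{\left(R \right)} = - \frac{1}{2}$ ($w{\left(R \right)} = \frac{1}{3} \left(-4\right) + \frac{1}{6} \cdot 5 = - \frac{4}{3} + \frac{5}{6} = - \frac{1}{2}$)
$\left(4200 + w{\left(B \right)} 3\right) \left(-2659 - 4320\right) = \left(4200 - \frac{3}{2}\right) \left(-2659 - 4320\right) = \left(4200 - \frac{3}{2}\right) \left(-6979\right) = \frac{8397}{2} \left(-6979\right) = - \frac{58602663}{2}$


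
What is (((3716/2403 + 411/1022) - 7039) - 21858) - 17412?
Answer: -113723913209/2455866 ≈ -46307.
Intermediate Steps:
(((3716/2403 + 411/1022) - 7039) - 21858) - 17412 = ((4785385/2455866 - 7039) - 21858) - 17412 = (-17282055389/2455866 - 21858) - 17412 = -70962374417/2455866 - 17412 = -113723913209/2455866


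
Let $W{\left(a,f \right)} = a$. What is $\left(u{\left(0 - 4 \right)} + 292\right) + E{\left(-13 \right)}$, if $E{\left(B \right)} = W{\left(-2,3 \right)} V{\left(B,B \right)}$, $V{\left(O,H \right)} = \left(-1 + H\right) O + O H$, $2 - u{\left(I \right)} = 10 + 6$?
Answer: $-424$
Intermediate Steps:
$u{\left(I \right)} = -14$ ($u{\left(I \right)} = 2 - \left(10 + 6\right) = 2 - 16 = -14$)
$V{\left(O,H \right)} = H O + O \left(-1 + H\right)$ ($V{\left(O,H \right)} = O \left(-1 + H\right) + H O = H O + O \left(-1 + H\right)$)
$E{\left(B \right)} = - 2 B \left(-1 + 2 B\right)$
$\left(u{\left(0 - 4 \right)} + 292\right) + E{\left(-13 \right)} = \left(-14 + 292\right) + 2 \left(-13\right) \left(1 - -26\right) = 278 + 2 \left(-13\right) \left(1 + 26\right) = 278 + 2 \left(-13\right) 27 = 278 - 702 = -424$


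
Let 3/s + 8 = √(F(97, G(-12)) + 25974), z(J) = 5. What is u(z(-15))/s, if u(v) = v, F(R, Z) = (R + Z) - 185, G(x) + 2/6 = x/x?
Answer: -40/3 + 10*√58245/9 ≈ 254.82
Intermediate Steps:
G(x) = ⅔ (G(x) = -⅓ + x/x = -⅓ + 1 = ⅔)
F(R, Z) = -185 + R + Z
s = 3/(-8 + 2*√58245/3) (s = 3/(-8 + √((-185 + 97 + ⅔) + 25974)) = 3/(-8 + √(-262/3 + 25974)) = 3/(-8 + √(77660/3)) = 3/(-8 + 2*√58245/3) ≈ 0.019622)
u(z(-15))/s = 5/(18/19367 + 3*√58245/38734)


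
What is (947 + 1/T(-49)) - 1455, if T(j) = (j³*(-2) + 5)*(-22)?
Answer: -2629746329/5176666 ≈ -508.00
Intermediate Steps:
T(j) = -110 + 44*j³ (T(j) = (-2*j³ + 5)*(-22) = (5 - 2*j³)*(-22) = -110 + 44*j³)
(947 + 1/T(-49)) - 1455 = (947 + 1/(-110 + 44*(-49)³)) - 1455 = (947 + 1/(-110 + 44*(-117649))) - 1455 = (947 + 1/(-110 - 5176556)) - 1455 = (947 + 1/(-5176666)) - 1455 = (947 - 1/5176666) - 1455 = 4902302701/5176666 - 1455 = -2629746329/5176666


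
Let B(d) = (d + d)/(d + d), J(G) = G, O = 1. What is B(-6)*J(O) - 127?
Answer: -126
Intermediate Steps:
B(d) = 1 (B(d) = (2*d)/((2*d)) = (2*d)*(1/(2*d)) = 1)
B(-6)*J(O) - 127 = 1*1 - 127 = 1 - 127 = -126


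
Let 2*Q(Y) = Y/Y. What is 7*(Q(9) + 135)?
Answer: 1897/2 ≈ 948.50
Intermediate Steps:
Q(Y) = 1/2 (Q(Y) = (Y/Y)/2 = (1/2)*1 = 1/2)
7*(Q(9) + 135) = 7*(1/2 + 135) = 7*(271/2) = 1897/2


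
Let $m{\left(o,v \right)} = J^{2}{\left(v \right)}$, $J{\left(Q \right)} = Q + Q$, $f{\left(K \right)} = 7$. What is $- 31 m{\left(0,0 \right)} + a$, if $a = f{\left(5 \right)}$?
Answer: $7$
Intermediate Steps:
$J{\left(Q \right)} = 2 Q$
$a = 7$
$m{\left(o,v \right)} = 4 v^{2}$ ($m{\left(o,v \right)} = \left(2 v\right)^{2} = 4 v^{2}$)
$- 31 m{\left(0,0 \right)} + a = - 31 \cdot 4 \cdot 0^{2} + 7 = - 31 \cdot 4 \cdot 0 + 7 = \left(-31\right) 0 + 7 = 0 + 7 = 7$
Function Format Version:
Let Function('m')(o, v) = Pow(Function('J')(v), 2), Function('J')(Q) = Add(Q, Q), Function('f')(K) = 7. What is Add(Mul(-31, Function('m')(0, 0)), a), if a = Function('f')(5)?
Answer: 7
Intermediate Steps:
Function('J')(Q) = Mul(2, Q)
a = 7
Function('m')(o, v) = Mul(4, Pow(v, 2)) (Function('m')(o, v) = Pow(Mul(2, v), 2) = Mul(4, Pow(v, 2)))
Add(Mul(-31, Function('m')(0, 0)), a) = Add(Mul(-31, Mul(4, Pow(0, 2))), 7) = Add(Mul(-31, Mul(4, 0)), 7) = Add(Mul(-31, 0), 7) = Add(0, 7) = 7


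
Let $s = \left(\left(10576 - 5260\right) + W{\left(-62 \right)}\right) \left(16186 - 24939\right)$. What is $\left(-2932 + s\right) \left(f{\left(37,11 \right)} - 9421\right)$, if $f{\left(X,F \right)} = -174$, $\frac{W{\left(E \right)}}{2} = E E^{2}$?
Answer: $-39585478264360$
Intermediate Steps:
$W{\left(E \right)} = 2 E^{3}$ ($W{\left(E \right)} = 2 E E^{2} = 2 E^{3}$)
$s = 4125639020$ ($s = \left(\left(10576 - 5260\right) + 2 \left(-62\right)^{3}\right) \left(16186 - 24939\right) = \left(5316 + 2 \left(-238328\right)\right) \left(-8753\right) = \left(5316 - 476656\right) \left(-8753\right) = \left(-471340\right) \left(-8753\right) = 4125639020$)
$\left(-2932 + s\right) \left(f{\left(37,11 \right)} - 9421\right) = \left(-2932 + 4125639020\right) \left(-174 - 9421\right) = 4125636088 \left(-9595\right) = -39585478264360$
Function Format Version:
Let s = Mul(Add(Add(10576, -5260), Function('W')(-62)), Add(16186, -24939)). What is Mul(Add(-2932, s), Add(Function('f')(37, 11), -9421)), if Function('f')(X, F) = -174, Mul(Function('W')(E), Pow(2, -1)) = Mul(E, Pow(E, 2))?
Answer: -39585478264360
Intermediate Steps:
Function('W')(E) = Mul(2, Pow(E, 3)) (Function('W')(E) = Mul(2, Mul(E, Pow(E, 2))) = Mul(2, Pow(E, 3)))
s = 4125639020 (s = Mul(Add(Add(10576, -5260), Mul(2, Pow(-62, 3))), Add(16186, -24939)) = Mul(Add(5316, Mul(2, -238328)), -8753) = Mul(Add(5316, -476656), -8753) = Mul(-471340, -8753) = 4125639020)
Mul(Add(-2932, s), Add(Function('f')(37, 11), -9421)) = Mul(Add(-2932, 4125639020), Add(-174, -9421)) = Mul(4125636088, -9595) = -39585478264360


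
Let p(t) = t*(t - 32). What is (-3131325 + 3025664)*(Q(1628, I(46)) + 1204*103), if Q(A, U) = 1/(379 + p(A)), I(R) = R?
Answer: -34050936415140305/2598667 ≈ -1.3103e+10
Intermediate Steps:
p(t) = t*(-32 + t)
Q(A, U) = 1/(379 + A*(-32 + A))
(-3131325 + 3025664)*(Q(1628, I(46)) + 1204*103) = (-3131325 + 3025664)*(1/(379 + 1628*(-32 + 1628)) + 1204*103) = -105661*(1/(379 + 1628*1596) + 124012) = -105661*(1/(379 + 2598288) + 124012) = -105661*(1/2598667 + 124012) = -105661*322265892005/2598667 = -34050936415140305/2598667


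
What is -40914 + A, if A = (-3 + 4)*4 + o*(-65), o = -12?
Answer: -40130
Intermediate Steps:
A = 784 (A = (-3 + 4)*4 - 12*(-65) = 1*4 + 780 = 4 + 780 = 784)
-40914 + A = -40914 + 784 = -40130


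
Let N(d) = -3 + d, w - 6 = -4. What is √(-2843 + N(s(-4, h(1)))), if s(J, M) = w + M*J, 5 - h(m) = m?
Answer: 2*I*√715 ≈ 53.479*I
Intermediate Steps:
w = 2 (w = 6 - 4 = 2)
h(m) = 5 - m
s(J, M) = 2 + J*M (s(J, M) = 2 + M*J = 2 + J*M)
√(-2843 + N(s(-4, h(1)))) = √(-2843 + (-3 + (2 - 4*(5 - 1*1)))) = √(-2843 + (-3 + (2 - 4*(5 - 1)))) = √(-2843 + (-3 + (2 - 4*4))) = √(-2843 + (-3 + (2 - 16))) = √(-2843 + (-3 - 14)) = √(-2843 - 17) = √(-2860) = 2*I*√715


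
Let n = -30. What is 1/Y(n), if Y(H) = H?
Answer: -1/30 ≈ -0.033333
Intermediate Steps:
1/Y(n) = 1/(-30) = -1/30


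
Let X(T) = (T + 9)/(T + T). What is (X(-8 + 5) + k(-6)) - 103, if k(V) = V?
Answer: -110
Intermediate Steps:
X(T) = (9 + T)/(2*T) (X(T) = (9 + T)/((2*T)) = (9 + T)*(1/(2*T)) = (9 + T)/(2*T))
(X(-8 + 5) + k(-6)) - 103 = ((9 + (-8 + 5))/(2*(-8 + 5)) - 6) - 103 = ((½)*(9 - 3)/(-3) - 6) - 103 = ((½)*(-⅓)*6 - 6) - 103 = (-1 - 6) - 103 = -7 - 103 = -110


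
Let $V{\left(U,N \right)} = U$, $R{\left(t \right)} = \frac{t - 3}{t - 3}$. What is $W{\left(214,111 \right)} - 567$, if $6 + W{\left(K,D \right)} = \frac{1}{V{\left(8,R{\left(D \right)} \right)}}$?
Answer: $- \frac{4583}{8} \approx -572.88$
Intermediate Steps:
$R{\left(t \right)} = 1$ ($R{\left(t \right)} = \frac{-3 + t}{-3 + t} = 1$)
$W{\left(K,D \right)} = - \frac{47}{8}$ ($W{\left(K,D \right)} = -6 + \frac{1}{8} = - \frac{47}{8}$)
$W{\left(214,111 \right)} - 567 = - \frac{47}{8} - 567 = - \frac{4583}{8}$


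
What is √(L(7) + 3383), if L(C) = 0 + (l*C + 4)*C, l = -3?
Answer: 8*√51 ≈ 57.131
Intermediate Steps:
L(C) = C*(4 - 3*C) (L(C) = 0 + (-3*C + 4)*C = 0 + (4 - 3*C)*C = 0 + C*(4 - 3*C) = C*(4 - 3*C))
√(L(7) + 3383) = √(7*(4 - 3*7) + 3383) = √(7*(4 - 21) + 3383) = √(7*(-17) + 3383) = √(-119 + 3383) = √3264 = 8*√51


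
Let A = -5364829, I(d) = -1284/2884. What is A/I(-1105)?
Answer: 3868041709/321 ≈ 1.2050e+7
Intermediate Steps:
I(d) = -321/721 (I(d) = -1284*1/2884 = -321/721)
A/I(-1105) = -5364829/(-321/721) = -5364829*(-721/321) = 3868041709/321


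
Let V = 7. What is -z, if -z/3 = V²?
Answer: 147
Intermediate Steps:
z = -147 (z = -3*7² = -3*49 = -147)
-z = -1*(-147) = 147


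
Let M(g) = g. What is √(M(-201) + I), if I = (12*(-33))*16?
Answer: I*√6537 ≈ 80.852*I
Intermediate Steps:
I = -6336 (I = -396*16 = -6336)
√(M(-201) + I) = √(-201 - 6336) = √(-6537) = I*√6537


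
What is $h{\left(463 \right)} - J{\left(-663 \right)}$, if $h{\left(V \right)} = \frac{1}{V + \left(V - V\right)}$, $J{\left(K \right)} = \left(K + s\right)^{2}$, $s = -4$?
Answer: $- \frac{205983606}{463} \approx -4.4489 \cdot 10^{5}$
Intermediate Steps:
$J{\left(K \right)} = \left(-4 + K\right)^{2}$ ($J{\left(K \right)} = \left(K - 4\right)^{2} = \left(-4 + K\right)^{2}$)
$h{\left(V \right)} = \frac{1}{V}$ ($h{\left(V \right)} = \frac{1}{V + 0} = \frac{1}{V}$)
$h{\left(463 \right)} - J{\left(-663 \right)} = \frac{1}{463} - \left(-4 - 663\right)^{2} = \frac{1}{463} - \left(-667\right)^{2} = \frac{1}{463} - 444889 = - \frac{205983606}{463}$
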